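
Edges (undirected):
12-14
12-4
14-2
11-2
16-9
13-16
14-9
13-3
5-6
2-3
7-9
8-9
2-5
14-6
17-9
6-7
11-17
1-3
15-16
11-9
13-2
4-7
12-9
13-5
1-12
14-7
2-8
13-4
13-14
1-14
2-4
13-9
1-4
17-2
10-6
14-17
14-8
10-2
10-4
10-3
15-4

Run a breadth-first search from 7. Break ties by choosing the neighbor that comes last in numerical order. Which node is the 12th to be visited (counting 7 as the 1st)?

Visit 7; enqueue 14, 9, 6, 4 → queue [14, 9, 6, 4]
Visit 14; enqueue 17, 13, 12, 8, 2, 1 → queue [9, 6, 4, 17, 13, 12, 8, 2, 1]
Visit 9; enqueue 16, 11 → queue [6, 4, 17, 13, 12, 8, 2, 1, 16, 11]
Visit 6; enqueue 10, 5 → queue [4, 17, 13, 12, 8, 2, 1, 16, 11, 10, 5]
Visit 4; enqueue 15 → queue [17, 13, 12, 8, 2, 1, 16, 11, 10, 5, 15]
Visit 17 → queue [13, 12, 8, 2, 1, 16, 11, 10, 5, 15]
Visit 13; enqueue 3 → queue [12, 8, 2, 1, 16, 11, 10, 5, 15, 3]
Visit 12 → queue [8, 2, 1, 16, 11, 10, 5, 15, 3]
Visit 8 → queue [2, 1, 16, 11, 10, 5, 15, 3]
Visit 2 → queue [1, 16, 11, 10, 5, 15, 3]
Visit 1 → queue [16, 11, 10, 5, 15, 3]
Visit 16 → queue [11, 10, 5, 15, 3]
Visit 11 → queue [10, 5, 15, 3]
Visit 10 → queue [5, 15, 3]
Visit 5 → queue [15, 3]
Visit 15 → queue [3]
Visit 3 → queue []

Visit order: 7, 14, 9, 6, 4, 17, 13, 12, 8, 2, 1, 16, 11, 10, 5, 15, 3

16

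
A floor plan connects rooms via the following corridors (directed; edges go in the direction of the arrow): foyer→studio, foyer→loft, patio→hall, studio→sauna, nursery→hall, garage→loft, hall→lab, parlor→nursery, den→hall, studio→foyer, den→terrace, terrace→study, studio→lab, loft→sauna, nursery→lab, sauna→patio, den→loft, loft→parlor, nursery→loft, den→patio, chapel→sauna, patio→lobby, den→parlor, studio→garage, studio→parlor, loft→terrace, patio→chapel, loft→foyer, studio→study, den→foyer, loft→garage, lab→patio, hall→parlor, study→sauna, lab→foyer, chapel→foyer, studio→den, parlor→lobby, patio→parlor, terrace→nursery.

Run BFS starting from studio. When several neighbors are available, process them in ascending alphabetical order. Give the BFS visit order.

studio -> den -> foyer -> garage -> lab -> parlor -> sauna -> study -> hall -> loft -> patio -> terrace -> lobby -> nursery -> chapel

Visit studio; enqueue den, foyer, garage, lab, parlor, sauna, study → queue [den, foyer, garage, lab, parlor, sauna, study]
Visit den; enqueue hall, loft, patio, terrace → queue [foyer, garage, lab, parlor, sauna, study, hall, loft, patio, terrace]
Visit foyer → queue [garage, lab, parlor, sauna, study, hall, loft, patio, terrace]
Visit garage → queue [lab, parlor, sauna, study, hall, loft, patio, terrace]
Visit lab → queue [parlor, sauna, study, hall, loft, patio, terrace]
Visit parlor; enqueue lobby, nursery → queue [sauna, study, hall, loft, patio, terrace, lobby, nursery]
Visit sauna → queue [study, hall, loft, patio, terrace, lobby, nursery]
Visit study → queue [hall, loft, patio, terrace, lobby, nursery]
Visit hall → queue [loft, patio, terrace, lobby, nursery]
Visit loft → queue [patio, terrace, lobby, nursery]
Visit patio; enqueue chapel → queue [terrace, lobby, nursery, chapel]
Visit terrace → queue [lobby, nursery, chapel]
Visit lobby → queue [nursery, chapel]
Visit nursery → queue [chapel]
Visit chapel → queue []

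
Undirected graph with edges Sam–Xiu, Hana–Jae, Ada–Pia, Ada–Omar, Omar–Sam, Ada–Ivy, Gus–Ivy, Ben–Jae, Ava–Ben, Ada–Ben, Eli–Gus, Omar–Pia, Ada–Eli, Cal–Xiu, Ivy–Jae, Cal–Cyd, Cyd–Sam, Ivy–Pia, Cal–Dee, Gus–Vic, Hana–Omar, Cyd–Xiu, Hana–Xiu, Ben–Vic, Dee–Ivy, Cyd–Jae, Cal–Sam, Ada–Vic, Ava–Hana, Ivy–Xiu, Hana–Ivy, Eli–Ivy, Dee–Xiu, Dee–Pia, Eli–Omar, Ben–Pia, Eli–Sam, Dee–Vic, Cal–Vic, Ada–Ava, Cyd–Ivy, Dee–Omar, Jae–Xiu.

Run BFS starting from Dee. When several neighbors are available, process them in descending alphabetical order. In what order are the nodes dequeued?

Visit Dee; enqueue Xiu, Vic, Pia, Omar, Ivy, Cal → queue [Xiu, Vic, Pia, Omar, Ivy, Cal]
Visit Xiu; enqueue Sam, Jae, Hana, Cyd → queue [Vic, Pia, Omar, Ivy, Cal, Sam, Jae, Hana, Cyd]
Visit Vic; enqueue Gus, Ben, Ada → queue [Pia, Omar, Ivy, Cal, Sam, Jae, Hana, Cyd, Gus, Ben, Ada]
Visit Pia → queue [Omar, Ivy, Cal, Sam, Jae, Hana, Cyd, Gus, Ben, Ada]
Visit Omar; enqueue Eli → queue [Ivy, Cal, Sam, Jae, Hana, Cyd, Gus, Ben, Ada, Eli]
Visit Ivy → queue [Cal, Sam, Jae, Hana, Cyd, Gus, Ben, Ada, Eli]
Visit Cal → queue [Sam, Jae, Hana, Cyd, Gus, Ben, Ada, Eli]
Visit Sam → queue [Jae, Hana, Cyd, Gus, Ben, Ada, Eli]
Visit Jae → queue [Hana, Cyd, Gus, Ben, Ada, Eli]
Visit Hana; enqueue Ava → queue [Cyd, Gus, Ben, Ada, Eli, Ava]
Visit Cyd → queue [Gus, Ben, Ada, Eli, Ava]
Visit Gus → queue [Ben, Ada, Eli, Ava]
Visit Ben → queue [Ada, Eli, Ava]
Visit Ada → queue [Eli, Ava]
Visit Eli → queue [Ava]
Visit Ava → queue []

Dee → Xiu → Vic → Pia → Omar → Ivy → Cal → Sam → Jae → Hana → Cyd → Gus → Ben → Ada → Eli → Ava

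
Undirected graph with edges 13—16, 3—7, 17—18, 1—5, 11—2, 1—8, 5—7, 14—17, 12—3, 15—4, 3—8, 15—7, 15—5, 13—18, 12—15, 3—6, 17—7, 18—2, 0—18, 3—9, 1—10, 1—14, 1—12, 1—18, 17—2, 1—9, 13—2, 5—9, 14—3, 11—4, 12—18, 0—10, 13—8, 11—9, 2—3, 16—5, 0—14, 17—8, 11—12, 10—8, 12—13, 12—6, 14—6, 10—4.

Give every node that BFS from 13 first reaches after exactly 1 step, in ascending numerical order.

2, 8, 12, 16, 18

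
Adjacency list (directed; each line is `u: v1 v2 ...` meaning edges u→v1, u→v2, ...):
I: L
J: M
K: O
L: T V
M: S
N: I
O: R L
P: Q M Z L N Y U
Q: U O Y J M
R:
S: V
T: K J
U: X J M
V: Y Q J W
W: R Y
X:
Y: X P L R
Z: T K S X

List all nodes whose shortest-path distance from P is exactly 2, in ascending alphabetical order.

I, J, K, O, R, S, T, V, X

Level 0: P
Level 1: L, M, N, Q, U, Y, Z
Level 2: I, J, K, O, R, S, T, V, X
Level 3: W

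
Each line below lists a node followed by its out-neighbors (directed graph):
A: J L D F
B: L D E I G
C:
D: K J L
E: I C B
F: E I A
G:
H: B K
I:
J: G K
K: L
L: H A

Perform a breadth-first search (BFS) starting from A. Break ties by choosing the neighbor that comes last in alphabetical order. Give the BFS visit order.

A -> L -> J -> F -> D -> H -> K -> G -> I -> E -> B -> C

Visit A; enqueue L, J, F, D → queue [L, J, F, D]
Visit L; enqueue H → queue [J, F, D, H]
Visit J; enqueue K, G → queue [F, D, H, K, G]
Visit F; enqueue I, E → queue [D, H, K, G, I, E]
Visit D → queue [H, K, G, I, E]
Visit H; enqueue B → queue [K, G, I, E, B]
Visit K → queue [G, I, E, B]
Visit G → queue [I, E, B]
Visit I → queue [E, B]
Visit E; enqueue C → queue [B, C]
Visit B → queue [C]
Visit C → queue []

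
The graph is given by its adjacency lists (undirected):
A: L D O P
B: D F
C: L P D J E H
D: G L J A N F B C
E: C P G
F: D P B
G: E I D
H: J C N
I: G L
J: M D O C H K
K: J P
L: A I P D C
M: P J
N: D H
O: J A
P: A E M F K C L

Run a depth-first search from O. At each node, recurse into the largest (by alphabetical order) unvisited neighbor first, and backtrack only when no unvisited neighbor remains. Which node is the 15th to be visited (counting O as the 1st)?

Visit O
O → J
J → M
M → P
P → L
L → I
I → G
G → E
E → C
C → H
H → N
N → D
D → F
F → B
D → A
P → K

Visit order: O, J, M, P, L, I, G, E, C, H, N, D, F, B, A, K

A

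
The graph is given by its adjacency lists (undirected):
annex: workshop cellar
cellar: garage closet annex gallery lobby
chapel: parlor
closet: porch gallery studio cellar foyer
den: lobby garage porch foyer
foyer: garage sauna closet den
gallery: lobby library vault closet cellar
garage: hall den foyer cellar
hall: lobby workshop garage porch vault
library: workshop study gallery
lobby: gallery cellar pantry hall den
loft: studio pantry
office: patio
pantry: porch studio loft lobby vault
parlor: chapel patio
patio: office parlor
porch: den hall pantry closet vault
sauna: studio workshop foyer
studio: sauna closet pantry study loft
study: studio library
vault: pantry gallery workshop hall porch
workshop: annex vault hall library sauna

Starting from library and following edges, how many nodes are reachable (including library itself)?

18

BFS from library visits: library, workshop, study, gallery, annex, vault, hall, sauna, studio, lobby, closet, cellar, pantry, porch, garage, foyer, loft, den
Reachable nodes: 18 of 22 total.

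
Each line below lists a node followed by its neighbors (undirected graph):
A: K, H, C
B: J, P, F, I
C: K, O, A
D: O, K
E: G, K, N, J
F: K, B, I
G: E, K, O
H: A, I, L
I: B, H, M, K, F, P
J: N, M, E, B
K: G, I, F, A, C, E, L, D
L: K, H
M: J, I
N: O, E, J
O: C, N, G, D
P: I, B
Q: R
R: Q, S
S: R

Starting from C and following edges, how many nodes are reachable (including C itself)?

16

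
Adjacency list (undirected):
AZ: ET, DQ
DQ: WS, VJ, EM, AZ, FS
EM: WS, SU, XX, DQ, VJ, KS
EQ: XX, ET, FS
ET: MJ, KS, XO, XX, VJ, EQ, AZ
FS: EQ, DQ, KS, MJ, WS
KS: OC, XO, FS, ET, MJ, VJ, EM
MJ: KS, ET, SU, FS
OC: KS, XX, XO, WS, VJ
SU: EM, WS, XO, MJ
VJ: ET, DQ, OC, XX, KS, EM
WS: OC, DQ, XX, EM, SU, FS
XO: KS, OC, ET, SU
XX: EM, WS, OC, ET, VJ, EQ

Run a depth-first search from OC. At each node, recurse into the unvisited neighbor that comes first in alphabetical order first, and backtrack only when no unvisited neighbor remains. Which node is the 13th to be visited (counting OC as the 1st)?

Visit OC
OC → KS
KS → EM
EM → DQ
DQ → AZ
AZ → ET
ET → EQ
EQ → FS
FS → MJ
MJ → SU
SU → WS
WS → XX
XX → VJ
SU → XO

Visit order: OC, KS, EM, DQ, AZ, ET, EQ, FS, MJ, SU, WS, XX, VJ, XO

VJ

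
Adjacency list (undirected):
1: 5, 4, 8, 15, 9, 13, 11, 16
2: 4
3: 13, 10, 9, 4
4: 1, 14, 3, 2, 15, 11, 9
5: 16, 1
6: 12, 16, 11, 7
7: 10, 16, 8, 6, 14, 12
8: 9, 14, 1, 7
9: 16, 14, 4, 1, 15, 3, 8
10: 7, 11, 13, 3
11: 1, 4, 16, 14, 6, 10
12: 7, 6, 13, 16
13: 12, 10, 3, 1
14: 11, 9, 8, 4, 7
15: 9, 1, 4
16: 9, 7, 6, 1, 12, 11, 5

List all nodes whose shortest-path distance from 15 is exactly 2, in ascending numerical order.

Level 0: 15
Level 1: 1, 4, 9
Level 2: 2, 3, 5, 8, 11, 13, 14, 16
Level 3: 6, 7, 10, 12

2, 3, 5, 8, 11, 13, 14, 16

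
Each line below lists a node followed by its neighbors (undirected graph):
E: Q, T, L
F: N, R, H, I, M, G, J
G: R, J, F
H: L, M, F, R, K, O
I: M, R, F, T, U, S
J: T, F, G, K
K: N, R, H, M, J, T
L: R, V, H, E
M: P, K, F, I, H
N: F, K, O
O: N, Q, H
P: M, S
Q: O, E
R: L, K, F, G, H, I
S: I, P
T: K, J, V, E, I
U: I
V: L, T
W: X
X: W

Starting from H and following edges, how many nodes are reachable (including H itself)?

18

BFS from H visits: H, F, K, L, M, O, R, G, I, J, N, T, E, V, P, Q, S, U
Reachable nodes: 18 of 20 total.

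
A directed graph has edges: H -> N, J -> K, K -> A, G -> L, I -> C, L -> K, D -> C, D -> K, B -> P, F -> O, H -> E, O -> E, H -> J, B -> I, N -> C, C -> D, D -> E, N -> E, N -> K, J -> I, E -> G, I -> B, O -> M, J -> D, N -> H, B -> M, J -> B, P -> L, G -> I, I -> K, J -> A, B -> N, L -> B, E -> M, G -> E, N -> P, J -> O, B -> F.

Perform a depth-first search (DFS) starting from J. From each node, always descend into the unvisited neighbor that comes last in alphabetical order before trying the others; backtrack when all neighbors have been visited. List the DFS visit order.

J, O, M, E, G, L, K, A, B, P, N, H, C, D, I, F

Visit J
J → O
O → M
O → E
E → G
G → L
L → K
K → A
L → B
B → P
B → N
N → H
N → C
C → D
B → I
B → F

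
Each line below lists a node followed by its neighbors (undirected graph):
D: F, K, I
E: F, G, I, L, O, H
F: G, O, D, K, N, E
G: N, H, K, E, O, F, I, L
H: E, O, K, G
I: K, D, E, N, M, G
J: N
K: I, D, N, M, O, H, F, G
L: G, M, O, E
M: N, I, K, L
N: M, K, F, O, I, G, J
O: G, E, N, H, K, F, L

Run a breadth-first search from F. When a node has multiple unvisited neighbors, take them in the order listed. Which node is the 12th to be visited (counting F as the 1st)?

J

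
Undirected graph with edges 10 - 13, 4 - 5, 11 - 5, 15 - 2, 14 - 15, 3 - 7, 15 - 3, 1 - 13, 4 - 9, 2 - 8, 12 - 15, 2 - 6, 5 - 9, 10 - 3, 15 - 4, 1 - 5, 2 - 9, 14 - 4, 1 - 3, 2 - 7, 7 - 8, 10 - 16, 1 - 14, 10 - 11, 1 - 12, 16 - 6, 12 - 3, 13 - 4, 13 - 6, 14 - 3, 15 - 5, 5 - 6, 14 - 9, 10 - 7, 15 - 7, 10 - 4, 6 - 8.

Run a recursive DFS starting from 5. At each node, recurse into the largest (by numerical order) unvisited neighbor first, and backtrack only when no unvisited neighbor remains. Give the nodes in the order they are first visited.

5 15 14 9 4 13 10 16 6 8 7 3 12 1 2 11

Visit 5
5 → 15
15 → 14
14 → 9
9 → 4
4 → 13
13 → 10
10 → 16
16 → 6
6 → 8
8 → 7
7 → 3
3 → 12
12 → 1
7 → 2
10 → 11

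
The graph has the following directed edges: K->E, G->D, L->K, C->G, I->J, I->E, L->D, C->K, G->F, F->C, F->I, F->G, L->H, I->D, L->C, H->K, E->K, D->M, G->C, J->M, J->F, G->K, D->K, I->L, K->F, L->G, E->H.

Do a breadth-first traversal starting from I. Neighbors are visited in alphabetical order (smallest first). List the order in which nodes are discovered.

I → D → E → J → L → K → M → H → F → C → G

Visit I; enqueue D, E, J, L → queue [D, E, J, L]
Visit D; enqueue K, M → queue [E, J, L, K, M]
Visit E; enqueue H → queue [J, L, K, M, H]
Visit J; enqueue F → queue [L, K, M, H, F]
Visit L; enqueue C, G → queue [K, M, H, F, C, G]
Visit K → queue [M, H, F, C, G]
Visit M → queue [H, F, C, G]
Visit H → queue [F, C, G]
Visit F → queue [C, G]
Visit C → queue [G]
Visit G → queue []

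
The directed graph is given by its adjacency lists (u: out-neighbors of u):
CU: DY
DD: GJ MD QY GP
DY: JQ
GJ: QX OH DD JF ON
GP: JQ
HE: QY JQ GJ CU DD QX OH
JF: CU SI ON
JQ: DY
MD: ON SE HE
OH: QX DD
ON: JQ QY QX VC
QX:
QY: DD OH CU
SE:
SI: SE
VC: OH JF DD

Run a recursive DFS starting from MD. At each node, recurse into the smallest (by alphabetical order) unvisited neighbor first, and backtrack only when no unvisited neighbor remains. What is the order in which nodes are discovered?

Visit MD
MD → HE
HE → CU
CU → DY
DY → JQ
HE → DD
DD → GJ
GJ → JF
JF → ON
ON → QX
ON → QY
QY → OH
ON → VC
JF → SI
SI → SE
DD → GP

MD HE CU DY JQ DD GJ JF ON QX QY OH VC SI SE GP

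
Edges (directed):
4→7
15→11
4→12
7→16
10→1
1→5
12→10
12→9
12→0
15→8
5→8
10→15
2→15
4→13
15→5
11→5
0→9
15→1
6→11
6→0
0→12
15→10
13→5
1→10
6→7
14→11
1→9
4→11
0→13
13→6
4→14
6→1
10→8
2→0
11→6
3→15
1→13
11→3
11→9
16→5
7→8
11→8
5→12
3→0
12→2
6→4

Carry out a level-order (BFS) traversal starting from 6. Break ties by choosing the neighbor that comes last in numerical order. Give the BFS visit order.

6, 11, 7, 4, 1, 0, 9, 8, 5, 3, 16, 14, 13, 12, 10, 15, 2

Visit 6; enqueue 11, 7, 4, 1, 0 → queue [11, 7, 4, 1, 0]
Visit 11; enqueue 9, 8, 5, 3 → queue [7, 4, 1, 0, 9, 8, 5, 3]
Visit 7; enqueue 16 → queue [4, 1, 0, 9, 8, 5, 3, 16]
Visit 4; enqueue 14, 13, 12 → queue [1, 0, 9, 8, 5, 3, 16, 14, 13, 12]
Visit 1; enqueue 10 → queue [0, 9, 8, 5, 3, 16, 14, 13, 12, 10]
Visit 0 → queue [9, 8, 5, 3, 16, 14, 13, 12, 10]
Visit 9 → queue [8, 5, 3, 16, 14, 13, 12, 10]
Visit 8 → queue [5, 3, 16, 14, 13, 12, 10]
Visit 5 → queue [3, 16, 14, 13, 12, 10]
Visit 3; enqueue 15 → queue [16, 14, 13, 12, 10, 15]
Visit 16 → queue [14, 13, 12, 10, 15]
Visit 14 → queue [13, 12, 10, 15]
Visit 13 → queue [12, 10, 15]
Visit 12; enqueue 2 → queue [10, 15, 2]
Visit 10 → queue [15, 2]
Visit 15 → queue [2]
Visit 2 → queue []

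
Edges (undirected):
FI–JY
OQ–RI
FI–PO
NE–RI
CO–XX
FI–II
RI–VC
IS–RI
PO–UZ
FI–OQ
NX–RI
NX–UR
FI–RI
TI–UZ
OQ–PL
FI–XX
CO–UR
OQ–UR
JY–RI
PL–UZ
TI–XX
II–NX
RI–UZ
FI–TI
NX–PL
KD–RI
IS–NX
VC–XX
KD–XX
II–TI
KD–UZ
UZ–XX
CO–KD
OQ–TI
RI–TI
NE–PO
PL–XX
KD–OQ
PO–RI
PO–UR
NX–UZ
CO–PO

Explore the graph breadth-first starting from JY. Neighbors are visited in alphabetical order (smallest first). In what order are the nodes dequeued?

Visit JY; enqueue FI, RI → queue [FI, RI]
Visit FI; enqueue II, OQ, PO, TI, XX → queue [RI, II, OQ, PO, TI, XX]
Visit RI; enqueue IS, KD, NE, NX, UZ, VC → queue [II, OQ, PO, TI, XX, IS, KD, NE, NX, UZ, VC]
Visit II → queue [OQ, PO, TI, XX, IS, KD, NE, NX, UZ, VC]
Visit OQ; enqueue PL, UR → queue [PO, TI, XX, IS, KD, NE, NX, UZ, VC, PL, UR]
Visit PO; enqueue CO → queue [TI, XX, IS, KD, NE, NX, UZ, VC, PL, UR, CO]
Visit TI → queue [XX, IS, KD, NE, NX, UZ, VC, PL, UR, CO]
Visit XX → queue [IS, KD, NE, NX, UZ, VC, PL, UR, CO]
Visit IS → queue [KD, NE, NX, UZ, VC, PL, UR, CO]
Visit KD → queue [NE, NX, UZ, VC, PL, UR, CO]
Visit NE → queue [NX, UZ, VC, PL, UR, CO]
Visit NX → queue [UZ, VC, PL, UR, CO]
Visit UZ → queue [VC, PL, UR, CO]
Visit VC → queue [PL, UR, CO]
Visit PL → queue [UR, CO]
Visit UR → queue [CO]
Visit CO → queue []

JY, FI, RI, II, OQ, PO, TI, XX, IS, KD, NE, NX, UZ, VC, PL, UR, CO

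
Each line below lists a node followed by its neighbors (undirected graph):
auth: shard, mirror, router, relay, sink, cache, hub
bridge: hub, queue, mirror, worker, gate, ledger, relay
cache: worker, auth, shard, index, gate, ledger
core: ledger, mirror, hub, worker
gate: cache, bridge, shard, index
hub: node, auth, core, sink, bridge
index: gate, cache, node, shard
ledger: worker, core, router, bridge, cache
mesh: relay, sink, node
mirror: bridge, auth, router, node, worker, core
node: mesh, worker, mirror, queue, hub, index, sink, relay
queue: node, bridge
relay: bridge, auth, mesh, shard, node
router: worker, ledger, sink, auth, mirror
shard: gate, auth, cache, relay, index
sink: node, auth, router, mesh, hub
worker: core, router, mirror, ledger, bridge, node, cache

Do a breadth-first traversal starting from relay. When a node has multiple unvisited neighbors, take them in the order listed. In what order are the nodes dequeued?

relay, bridge, auth, mesh, shard, node, hub, queue, mirror, worker, gate, ledger, router, sink, cache, index, core

Visit relay; enqueue bridge, auth, mesh, shard, node → queue [bridge, auth, mesh, shard, node]
Visit bridge; enqueue hub, queue, mirror, worker, gate, ledger → queue [auth, mesh, shard, node, hub, queue, mirror, worker, gate, ledger]
Visit auth; enqueue router, sink, cache → queue [mesh, shard, node, hub, queue, mirror, worker, gate, ledger, router, sink, cache]
Visit mesh → queue [shard, node, hub, queue, mirror, worker, gate, ledger, router, sink, cache]
Visit shard; enqueue index → queue [node, hub, queue, mirror, worker, gate, ledger, router, sink, cache, index]
Visit node → queue [hub, queue, mirror, worker, gate, ledger, router, sink, cache, index]
Visit hub; enqueue core → queue [queue, mirror, worker, gate, ledger, router, sink, cache, index, core]
Visit queue → queue [mirror, worker, gate, ledger, router, sink, cache, index, core]
Visit mirror → queue [worker, gate, ledger, router, sink, cache, index, core]
Visit worker → queue [gate, ledger, router, sink, cache, index, core]
Visit gate → queue [ledger, router, sink, cache, index, core]
Visit ledger → queue [router, sink, cache, index, core]
Visit router → queue [sink, cache, index, core]
Visit sink → queue [cache, index, core]
Visit cache → queue [index, core]
Visit index → queue [core]
Visit core → queue []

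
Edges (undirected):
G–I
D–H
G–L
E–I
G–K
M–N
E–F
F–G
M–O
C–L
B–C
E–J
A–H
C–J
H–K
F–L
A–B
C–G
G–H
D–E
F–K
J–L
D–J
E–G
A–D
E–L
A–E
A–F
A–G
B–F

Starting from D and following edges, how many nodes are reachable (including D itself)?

12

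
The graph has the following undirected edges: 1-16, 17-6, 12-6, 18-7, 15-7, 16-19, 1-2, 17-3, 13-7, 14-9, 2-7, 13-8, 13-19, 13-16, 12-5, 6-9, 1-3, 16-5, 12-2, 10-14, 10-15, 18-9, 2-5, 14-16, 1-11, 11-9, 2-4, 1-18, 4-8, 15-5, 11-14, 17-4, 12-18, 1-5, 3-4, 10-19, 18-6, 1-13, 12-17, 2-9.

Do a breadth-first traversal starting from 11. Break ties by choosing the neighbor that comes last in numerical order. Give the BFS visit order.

Visit 11; enqueue 14, 9, 1 → queue [14, 9, 1]
Visit 14; enqueue 16, 10 → queue [9, 1, 16, 10]
Visit 9; enqueue 18, 6, 2 → queue [1, 16, 10, 18, 6, 2]
Visit 1; enqueue 13, 5, 3 → queue [16, 10, 18, 6, 2, 13, 5, 3]
Visit 16; enqueue 19 → queue [10, 18, 6, 2, 13, 5, 3, 19]
Visit 10; enqueue 15 → queue [18, 6, 2, 13, 5, 3, 19, 15]
Visit 18; enqueue 12, 7 → queue [6, 2, 13, 5, 3, 19, 15, 12, 7]
Visit 6; enqueue 17 → queue [2, 13, 5, 3, 19, 15, 12, 7, 17]
Visit 2; enqueue 4 → queue [13, 5, 3, 19, 15, 12, 7, 17, 4]
Visit 13; enqueue 8 → queue [5, 3, 19, 15, 12, 7, 17, 4, 8]
Visit 5 → queue [3, 19, 15, 12, 7, 17, 4, 8]
Visit 3 → queue [19, 15, 12, 7, 17, 4, 8]
Visit 19 → queue [15, 12, 7, 17, 4, 8]
Visit 15 → queue [12, 7, 17, 4, 8]
Visit 12 → queue [7, 17, 4, 8]
Visit 7 → queue [17, 4, 8]
Visit 17 → queue [4, 8]
Visit 4 → queue [8]
Visit 8 → queue []

11, 14, 9, 1, 16, 10, 18, 6, 2, 13, 5, 3, 19, 15, 12, 7, 17, 4, 8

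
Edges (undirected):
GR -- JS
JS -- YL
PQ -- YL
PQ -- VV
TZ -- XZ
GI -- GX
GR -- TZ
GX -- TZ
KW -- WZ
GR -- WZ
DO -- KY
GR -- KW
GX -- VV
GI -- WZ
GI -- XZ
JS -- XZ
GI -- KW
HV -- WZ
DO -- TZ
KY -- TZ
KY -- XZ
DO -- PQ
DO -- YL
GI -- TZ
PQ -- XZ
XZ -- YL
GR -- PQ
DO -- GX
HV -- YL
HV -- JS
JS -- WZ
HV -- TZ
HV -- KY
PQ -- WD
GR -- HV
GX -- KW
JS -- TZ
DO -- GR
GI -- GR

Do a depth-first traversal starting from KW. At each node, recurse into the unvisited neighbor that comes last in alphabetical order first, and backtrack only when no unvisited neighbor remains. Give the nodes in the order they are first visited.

Visit KW
KW → WZ
WZ → JS
JS → YL
YL → XZ
XZ → TZ
TZ → KY
KY → HV
HV → GR
GR → PQ
PQ → WD
PQ → VV
VV → GX
GX → GI
GX → DO

KW -> WZ -> JS -> YL -> XZ -> TZ -> KY -> HV -> GR -> PQ -> WD -> VV -> GX -> GI -> DO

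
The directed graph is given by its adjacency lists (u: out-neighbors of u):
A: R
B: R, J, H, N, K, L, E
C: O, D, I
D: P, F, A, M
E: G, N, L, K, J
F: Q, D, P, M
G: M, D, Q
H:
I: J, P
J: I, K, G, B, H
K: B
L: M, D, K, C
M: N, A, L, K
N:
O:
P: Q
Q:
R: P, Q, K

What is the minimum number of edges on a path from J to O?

Level 0: J
Level 1: B, G, H, I, K
Level 2: D, E, L, M, N, P, Q, R
Level 3: A, C, F
Level 4: O
O first appears at level 4.

4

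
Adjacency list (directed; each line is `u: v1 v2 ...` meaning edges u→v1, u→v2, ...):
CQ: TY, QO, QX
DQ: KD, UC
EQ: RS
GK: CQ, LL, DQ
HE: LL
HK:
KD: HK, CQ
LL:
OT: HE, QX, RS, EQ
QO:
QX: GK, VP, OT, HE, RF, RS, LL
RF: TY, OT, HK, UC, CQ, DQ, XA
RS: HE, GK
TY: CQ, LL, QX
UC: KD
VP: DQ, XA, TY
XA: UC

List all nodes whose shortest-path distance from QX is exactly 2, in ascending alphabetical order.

Level 0: QX
Level 1: GK, HE, LL, OT, RF, RS, VP
Level 2: CQ, DQ, EQ, HK, TY, UC, XA
Level 3: KD, QO

CQ, DQ, EQ, HK, TY, UC, XA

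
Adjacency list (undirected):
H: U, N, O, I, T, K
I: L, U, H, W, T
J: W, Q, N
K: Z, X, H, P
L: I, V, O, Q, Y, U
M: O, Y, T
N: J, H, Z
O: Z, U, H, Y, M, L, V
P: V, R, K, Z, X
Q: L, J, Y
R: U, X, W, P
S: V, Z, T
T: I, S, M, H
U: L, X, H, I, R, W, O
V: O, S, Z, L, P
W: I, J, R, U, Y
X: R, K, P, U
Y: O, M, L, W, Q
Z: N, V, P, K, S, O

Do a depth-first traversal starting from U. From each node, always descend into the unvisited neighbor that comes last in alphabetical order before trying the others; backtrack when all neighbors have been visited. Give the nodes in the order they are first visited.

Visit U
U → X
X → R
R → W
W → Y
Y → Q
Q → L
L → V
V → Z
Z → S
S → T
T → M
M → O
O → H
H → N
N → J
H → K
K → P
H → I

U X R W Y Q L V Z S T M O H N J K P I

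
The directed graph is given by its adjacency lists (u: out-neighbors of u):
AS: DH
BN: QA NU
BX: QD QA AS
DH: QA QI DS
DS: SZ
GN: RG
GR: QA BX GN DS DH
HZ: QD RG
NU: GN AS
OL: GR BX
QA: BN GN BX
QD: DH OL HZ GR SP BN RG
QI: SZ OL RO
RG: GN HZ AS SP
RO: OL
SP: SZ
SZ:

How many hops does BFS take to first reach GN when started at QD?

2

Level 0: QD
Level 1: BN, DH, GR, HZ, OL, RG, SP
Level 2: AS, BX, DS, GN, NU, QA, QI, SZ
Level 3: RO
GN first appears at level 2.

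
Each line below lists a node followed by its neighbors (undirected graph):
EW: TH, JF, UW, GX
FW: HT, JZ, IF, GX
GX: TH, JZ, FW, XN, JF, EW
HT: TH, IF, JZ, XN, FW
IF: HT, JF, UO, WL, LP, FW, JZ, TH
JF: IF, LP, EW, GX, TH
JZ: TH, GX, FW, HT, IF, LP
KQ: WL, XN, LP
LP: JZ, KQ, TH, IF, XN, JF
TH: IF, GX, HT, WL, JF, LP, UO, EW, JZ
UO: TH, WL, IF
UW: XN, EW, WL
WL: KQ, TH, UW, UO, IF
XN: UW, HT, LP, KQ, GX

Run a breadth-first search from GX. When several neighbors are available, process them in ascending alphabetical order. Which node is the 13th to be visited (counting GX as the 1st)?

WL

Visit GX; enqueue EW, FW, JF, JZ, TH, XN → queue [EW, FW, JF, JZ, TH, XN]
Visit EW; enqueue UW → queue [FW, JF, JZ, TH, XN, UW]
Visit FW; enqueue HT, IF → queue [JF, JZ, TH, XN, UW, HT, IF]
Visit JF; enqueue LP → queue [JZ, TH, XN, UW, HT, IF, LP]
Visit JZ → queue [TH, XN, UW, HT, IF, LP]
Visit TH; enqueue UO, WL → queue [XN, UW, HT, IF, LP, UO, WL]
Visit XN; enqueue KQ → queue [UW, HT, IF, LP, UO, WL, KQ]
Visit UW → queue [HT, IF, LP, UO, WL, KQ]
Visit HT → queue [IF, LP, UO, WL, KQ]
Visit IF → queue [LP, UO, WL, KQ]
Visit LP → queue [UO, WL, KQ]
Visit UO → queue [WL, KQ]
Visit WL → queue [KQ]
Visit KQ → queue []

Visit order: GX, EW, FW, JF, JZ, TH, XN, UW, HT, IF, LP, UO, WL, KQ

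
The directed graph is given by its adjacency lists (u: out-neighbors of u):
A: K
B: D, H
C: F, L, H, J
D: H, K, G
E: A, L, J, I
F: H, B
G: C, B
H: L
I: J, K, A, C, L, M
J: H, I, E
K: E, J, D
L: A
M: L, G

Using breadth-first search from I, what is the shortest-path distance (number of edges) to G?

2

Level 0: I
Level 1: A, C, J, K, L, M
Level 2: D, E, F, G, H
Level 3: B
G first appears at level 2.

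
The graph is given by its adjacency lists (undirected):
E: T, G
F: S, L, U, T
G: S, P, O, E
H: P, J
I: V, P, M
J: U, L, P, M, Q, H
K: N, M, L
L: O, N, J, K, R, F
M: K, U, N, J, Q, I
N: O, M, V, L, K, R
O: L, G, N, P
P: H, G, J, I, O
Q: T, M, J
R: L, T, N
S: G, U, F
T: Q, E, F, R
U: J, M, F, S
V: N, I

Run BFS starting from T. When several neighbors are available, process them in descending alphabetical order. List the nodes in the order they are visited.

T → R → Q → F → E → N → L → M → J → U → S → G → V → O → K → I → P → H

Visit T; enqueue R, Q, F, E → queue [R, Q, F, E]
Visit R; enqueue N, L → queue [Q, F, E, N, L]
Visit Q; enqueue M, J → queue [F, E, N, L, M, J]
Visit F; enqueue U, S → queue [E, N, L, M, J, U, S]
Visit E; enqueue G → queue [N, L, M, J, U, S, G]
Visit N; enqueue V, O, K → queue [L, M, J, U, S, G, V, O, K]
Visit L → queue [M, J, U, S, G, V, O, K]
Visit M; enqueue I → queue [J, U, S, G, V, O, K, I]
Visit J; enqueue P, H → queue [U, S, G, V, O, K, I, P, H]
Visit U → queue [S, G, V, O, K, I, P, H]
Visit S → queue [G, V, O, K, I, P, H]
Visit G → queue [V, O, K, I, P, H]
Visit V → queue [O, K, I, P, H]
Visit O → queue [K, I, P, H]
Visit K → queue [I, P, H]
Visit I → queue [P, H]
Visit P → queue [H]
Visit H → queue []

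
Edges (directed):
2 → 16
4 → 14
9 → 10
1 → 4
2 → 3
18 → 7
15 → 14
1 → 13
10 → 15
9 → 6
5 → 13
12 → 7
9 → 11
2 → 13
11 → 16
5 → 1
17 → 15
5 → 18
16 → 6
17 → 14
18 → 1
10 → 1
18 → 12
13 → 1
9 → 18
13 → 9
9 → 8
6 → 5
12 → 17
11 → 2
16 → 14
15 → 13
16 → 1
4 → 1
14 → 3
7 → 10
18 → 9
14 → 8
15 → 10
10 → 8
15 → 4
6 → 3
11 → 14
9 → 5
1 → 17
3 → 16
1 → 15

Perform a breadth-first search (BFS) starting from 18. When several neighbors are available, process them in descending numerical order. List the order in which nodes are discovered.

Visit 18; enqueue 12, 9, 7, 1 → queue [12, 9, 7, 1]
Visit 12; enqueue 17 → queue [9, 7, 1, 17]
Visit 9; enqueue 11, 10, 8, 6, 5 → queue [7, 1, 17, 11, 10, 8, 6, 5]
Visit 7 → queue [1, 17, 11, 10, 8, 6, 5]
Visit 1; enqueue 15, 13, 4 → queue [17, 11, 10, 8, 6, 5, 15, 13, 4]
Visit 17; enqueue 14 → queue [11, 10, 8, 6, 5, 15, 13, 4, 14]
Visit 11; enqueue 16, 2 → queue [10, 8, 6, 5, 15, 13, 4, 14, 16, 2]
Visit 10 → queue [8, 6, 5, 15, 13, 4, 14, 16, 2]
Visit 8 → queue [6, 5, 15, 13, 4, 14, 16, 2]
Visit 6; enqueue 3 → queue [5, 15, 13, 4, 14, 16, 2, 3]
Visit 5 → queue [15, 13, 4, 14, 16, 2, 3]
Visit 15 → queue [13, 4, 14, 16, 2, 3]
Visit 13 → queue [4, 14, 16, 2, 3]
Visit 4 → queue [14, 16, 2, 3]
Visit 14 → queue [16, 2, 3]
Visit 16 → queue [2, 3]
Visit 2 → queue [3]
Visit 3 → queue []

18 -> 12 -> 9 -> 7 -> 1 -> 17 -> 11 -> 10 -> 8 -> 6 -> 5 -> 15 -> 13 -> 4 -> 14 -> 16 -> 2 -> 3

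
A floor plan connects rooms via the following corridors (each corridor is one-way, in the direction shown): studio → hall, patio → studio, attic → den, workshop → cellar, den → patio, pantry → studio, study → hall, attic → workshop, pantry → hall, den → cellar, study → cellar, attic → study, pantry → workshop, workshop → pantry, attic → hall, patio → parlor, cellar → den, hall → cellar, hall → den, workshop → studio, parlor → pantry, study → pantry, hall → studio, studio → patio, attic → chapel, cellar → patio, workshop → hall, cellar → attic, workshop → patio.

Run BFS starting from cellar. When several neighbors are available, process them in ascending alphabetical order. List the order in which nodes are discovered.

cellar attic den patio chapel hall study workshop parlor studio pantry

Visit cellar; enqueue attic, den, patio → queue [attic, den, patio]
Visit attic; enqueue chapel, hall, study, workshop → queue [den, patio, chapel, hall, study, workshop]
Visit den → queue [patio, chapel, hall, study, workshop]
Visit patio; enqueue parlor, studio → queue [chapel, hall, study, workshop, parlor, studio]
Visit chapel → queue [hall, study, workshop, parlor, studio]
Visit hall → queue [study, workshop, parlor, studio]
Visit study; enqueue pantry → queue [workshop, parlor, studio, pantry]
Visit workshop → queue [parlor, studio, pantry]
Visit parlor → queue [studio, pantry]
Visit studio → queue [pantry]
Visit pantry → queue []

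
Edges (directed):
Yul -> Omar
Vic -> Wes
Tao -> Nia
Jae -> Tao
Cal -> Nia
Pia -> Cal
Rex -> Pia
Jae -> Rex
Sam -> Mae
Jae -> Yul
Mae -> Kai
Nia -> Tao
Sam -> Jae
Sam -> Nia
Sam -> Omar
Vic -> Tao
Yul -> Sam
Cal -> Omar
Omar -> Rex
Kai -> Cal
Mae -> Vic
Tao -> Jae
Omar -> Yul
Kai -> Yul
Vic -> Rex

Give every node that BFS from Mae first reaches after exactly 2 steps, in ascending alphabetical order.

Level 0: Mae
Level 1: Kai, Vic
Level 2: Cal, Rex, Tao, Wes, Yul
Level 3: Jae, Nia, Omar, Pia, Sam

Cal, Rex, Tao, Wes, Yul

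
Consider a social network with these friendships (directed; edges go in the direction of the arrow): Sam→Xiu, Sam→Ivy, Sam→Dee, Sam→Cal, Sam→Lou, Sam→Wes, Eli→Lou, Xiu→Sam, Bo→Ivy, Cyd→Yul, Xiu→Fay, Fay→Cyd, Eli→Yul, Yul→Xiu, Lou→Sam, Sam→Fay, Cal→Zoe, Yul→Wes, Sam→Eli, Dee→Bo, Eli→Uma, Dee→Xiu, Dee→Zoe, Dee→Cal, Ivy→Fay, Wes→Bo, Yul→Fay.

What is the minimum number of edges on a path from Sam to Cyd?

Level 0: Sam
Level 1: Cal, Dee, Eli, Fay, Ivy, Lou, Wes, Xiu
Level 2: Bo, Cyd, Uma, Yul, Zoe
Cyd first appears at level 2.

2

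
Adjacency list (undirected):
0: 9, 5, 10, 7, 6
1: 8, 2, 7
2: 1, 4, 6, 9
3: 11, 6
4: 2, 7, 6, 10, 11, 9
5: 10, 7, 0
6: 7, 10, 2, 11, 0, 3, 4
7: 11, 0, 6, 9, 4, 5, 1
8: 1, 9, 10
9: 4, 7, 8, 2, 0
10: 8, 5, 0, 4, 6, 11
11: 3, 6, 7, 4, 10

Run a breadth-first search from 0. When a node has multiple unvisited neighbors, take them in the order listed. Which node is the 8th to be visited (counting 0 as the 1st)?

8

Visit 0; enqueue 9, 5, 10, 7, 6 → queue [9, 5, 10, 7, 6]
Visit 9; enqueue 4, 8, 2 → queue [5, 10, 7, 6, 4, 8, 2]
Visit 5 → queue [10, 7, 6, 4, 8, 2]
Visit 10; enqueue 11 → queue [7, 6, 4, 8, 2, 11]
Visit 7; enqueue 1 → queue [6, 4, 8, 2, 11, 1]
Visit 6; enqueue 3 → queue [4, 8, 2, 11, 1, 3]
Visit 4 → queue [8, 2, 11, 1, 3]
Visit 8 → queue [2, 11, 1, 3]
Visit 2 → queue [11, 1, 3]
Visit 11 → queue [1, 3]
Visit 1 → queue [3]
Visit 3 → queue []

Visit order: 0, 9, 5, 10, 7, 6, 4, 8, 2, 11, 1, 3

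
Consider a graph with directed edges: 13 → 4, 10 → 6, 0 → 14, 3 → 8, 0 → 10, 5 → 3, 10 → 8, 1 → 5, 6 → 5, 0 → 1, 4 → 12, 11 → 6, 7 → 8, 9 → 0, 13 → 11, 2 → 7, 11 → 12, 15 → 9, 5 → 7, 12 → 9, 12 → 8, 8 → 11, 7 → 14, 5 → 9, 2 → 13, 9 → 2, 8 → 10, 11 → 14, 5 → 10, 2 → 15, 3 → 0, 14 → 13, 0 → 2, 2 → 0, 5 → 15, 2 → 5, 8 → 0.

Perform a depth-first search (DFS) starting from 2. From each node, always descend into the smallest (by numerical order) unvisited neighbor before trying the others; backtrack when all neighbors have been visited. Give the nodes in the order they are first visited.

Visit 2
2 → 0
0 → 1
1 → 5
5 → 3
3 → 8
8 → 10
10 → 6
8 → 11
11 → 12
12 → 9
11 → 14
14 → 13
13 → 4
5 → 7
5 → 15

2, 0, 1, 5, 3, 8, 10, 6, 11, 12, 9, 14, 13, 4, 7, 15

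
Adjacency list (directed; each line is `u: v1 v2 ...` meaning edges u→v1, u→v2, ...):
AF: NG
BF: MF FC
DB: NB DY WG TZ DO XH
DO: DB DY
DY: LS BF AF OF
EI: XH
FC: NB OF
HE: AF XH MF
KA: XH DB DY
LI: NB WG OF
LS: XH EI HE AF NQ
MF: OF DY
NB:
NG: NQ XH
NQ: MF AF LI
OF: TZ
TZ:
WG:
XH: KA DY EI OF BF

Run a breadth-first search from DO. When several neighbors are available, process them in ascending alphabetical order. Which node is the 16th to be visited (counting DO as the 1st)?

MF

Visit DO; enqueue DB, DY → queue [DB, DY]
Visit DB; enqueue NB, TZ, WG, XH → queue [DY, NB, TZ, WG, XH]
Visit DY; enqueue AF, BF, LS, OF → queue [NB, TZ, WG, XH, AF, BF, LS, OF]
Visit NB → queue [TZ, WG, XH, AF, BF, LS, OF]
Visit TZ → queue [WG, XH, AF, BF, LS, OF]
Visit WG → queue [XH, AF, BF, LS, OF]
Visit XH; enqueue EI, KA → queue [AF, BF, LS, OF, EI, KA]
Visit AF; enqueue NG → queue [BF, LS, OF, EI, KA, NG]
Visit BF; enqueue FC, MF → queue [LS, OF, EI, KA, NG, FC, MF]
Visit LS; enqueue HE, NQ → queue [OF, EI, KA, NG, FC, MF, HE, NQ]
Visit OF → queue [EI, KA, NG, FC, MF, HE, NQ]
Visit EI → queue [KA, NG, FC, MF, HE, NQ]
Visit KA → queue [NG, FC, MF, HE, NQ]
Visit NG → queue [FC, MF, HE, NQ]
Visit FC → queue [MF, HE, NQ]
Visit MF → queue [HE, NQ]
Visit HE → queue [NQ]
Visit NQ; enqueue LI → queue [LI]
Visit LI → queue []

Visit order: DO, DB, DY, NB, TZ, WG, XH, AF, BF, LS, OF, EI, KA, NG, FC, MF, HE, NQ, LI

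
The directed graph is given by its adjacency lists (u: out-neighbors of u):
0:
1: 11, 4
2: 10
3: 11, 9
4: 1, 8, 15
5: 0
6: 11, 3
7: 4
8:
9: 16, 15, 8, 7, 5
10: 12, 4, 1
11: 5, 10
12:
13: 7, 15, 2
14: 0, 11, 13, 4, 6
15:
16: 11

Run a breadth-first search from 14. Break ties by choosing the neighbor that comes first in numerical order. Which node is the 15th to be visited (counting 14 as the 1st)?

Visit 14; enqueue 0, 4, 6, 11, 13 → queue [0, 4, 6, 11, 13]
Visit 0 → queue [4, 6, 11, 13]
Visit 4; enqueue 1, 8, 15 → queue [6, 11, 13, 1, 8, 15]
Visit 6; enqueue 3 → queue [11, 13, 1, 8, 15, 3]
Visit 11; enqueue 5, 10 → queue [13, 1, 8, 15, 3, 5, 10]
Visit 13; enqueue 2, 7 → queue [1, 8, 15, 3, 5, 10, 2, 7]
Visit 1 → queue [8, 15, 3, 5, 10, 2, 7]
Visit 8 → queue [15, 3, 5, 10, 2, 7]
Visit 15 → queue [3, 5, 10, 2, 7]
Visit 3; enqueue 9 → queue [5, 10, 2, 7, 9]
Visit 5 → queue [10, 2, 7, 9]
Visit 10; enqueue 12 → queue [2, 7, 9, 12]
Visit 2 → queue [7, 9, 12]
Visit 7 → queue [9, 12]
Visit 9; enqueue 16 → queue [12, 16]
Visit 12 → queue [16]
Visit 16 → queue []

Visit order: 14, 0, 4, 6, 11, 13, 1, 8, 15, 3, 5, 10, 2, 7, 9, 12, 16

9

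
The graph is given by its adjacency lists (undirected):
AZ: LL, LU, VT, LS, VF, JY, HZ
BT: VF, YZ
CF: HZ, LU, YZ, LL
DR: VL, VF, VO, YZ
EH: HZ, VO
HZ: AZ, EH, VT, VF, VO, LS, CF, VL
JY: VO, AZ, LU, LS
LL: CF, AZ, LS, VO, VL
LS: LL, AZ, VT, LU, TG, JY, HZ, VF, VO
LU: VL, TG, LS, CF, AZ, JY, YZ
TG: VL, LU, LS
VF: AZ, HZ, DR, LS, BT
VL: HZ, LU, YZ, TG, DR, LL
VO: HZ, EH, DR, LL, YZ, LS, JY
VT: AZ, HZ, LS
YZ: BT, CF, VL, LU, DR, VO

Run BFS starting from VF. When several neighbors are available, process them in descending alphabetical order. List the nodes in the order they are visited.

Visit VF; enqueue LS, HZ, DR, BT, AZ → queue [LS, HZ, DR, BT, AZ]
Visit LS; enqueue VT, VO, TG, LU, LL, JY → queue [HZ, DR, BT, AZ, VT, VO, TG, LU, LL, JY]
Visit HZ; enqueue VL, EH, CF → queue [DR, BT, AZ, VT, VO, TG, LU, LL, JY, VL, EH, CF]
Visit DR; enqueue YZ → queue [BT, AZ, VT, VO, TG, LU, LL, JY, VL, EH, CF, YZ]
Visit BT → queue [AZ, VT, VO, TG, LU, LL, JY, VL, EH, CF, YZ]
Visit AZ → queue [VT, VO, TG, LU, LL, JY, VL, EH, CF, YZ]
Visit VT → queue [VO, TG, LU, LL, JY, VL, EH, CF, YZ]
Visit VO → queue [TG, LU, LL, JY, VL, EH, CF, YZ]
Visit TG → queue [LU, LL, JY, VL, EH, CF, YZ]
Visit LU → queue [LL, JY, VL, EH, CF, YZ]
Visit LL → queue [JY, VL, EH, CF, YZ]
Visit JY → queue [VL, EH, CF, YZ]
Visit VL → queue [EH, CF, YZ]
Visit EH → queue [CF, YZ]
Visit CF → queue [YZ]
Visit YZ → queue []

VF, LS, HZ, DR, BT, AZ, VT, VO, TG, LU, LL, JY, VL, EH, CF, YZ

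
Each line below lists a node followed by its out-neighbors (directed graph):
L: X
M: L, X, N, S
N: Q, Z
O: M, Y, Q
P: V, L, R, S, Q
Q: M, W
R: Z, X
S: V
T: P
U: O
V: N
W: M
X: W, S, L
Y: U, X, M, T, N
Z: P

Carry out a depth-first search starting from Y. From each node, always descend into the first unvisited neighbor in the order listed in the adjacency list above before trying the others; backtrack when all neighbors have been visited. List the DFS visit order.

Visit Y
Y → U
U → O
O → M
M → L
L → X
X → W
X → S
S → V
V → N
N → Q
N → Z
Z → P
P → R
Y → T

Y → U → O → M → L → X → W → S → V → N → Q → Z → P → R → T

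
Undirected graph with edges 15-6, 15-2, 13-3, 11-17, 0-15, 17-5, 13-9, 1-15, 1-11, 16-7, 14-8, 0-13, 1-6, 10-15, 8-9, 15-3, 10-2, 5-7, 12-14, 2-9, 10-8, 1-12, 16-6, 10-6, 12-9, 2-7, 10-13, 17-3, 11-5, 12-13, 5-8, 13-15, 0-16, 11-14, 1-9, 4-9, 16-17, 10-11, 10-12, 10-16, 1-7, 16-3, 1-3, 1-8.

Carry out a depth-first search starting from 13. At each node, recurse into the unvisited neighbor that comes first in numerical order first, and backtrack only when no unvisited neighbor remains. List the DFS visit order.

13 0 15 1 3 16 6 10 2 7 5 8 9 4 12 14 11 17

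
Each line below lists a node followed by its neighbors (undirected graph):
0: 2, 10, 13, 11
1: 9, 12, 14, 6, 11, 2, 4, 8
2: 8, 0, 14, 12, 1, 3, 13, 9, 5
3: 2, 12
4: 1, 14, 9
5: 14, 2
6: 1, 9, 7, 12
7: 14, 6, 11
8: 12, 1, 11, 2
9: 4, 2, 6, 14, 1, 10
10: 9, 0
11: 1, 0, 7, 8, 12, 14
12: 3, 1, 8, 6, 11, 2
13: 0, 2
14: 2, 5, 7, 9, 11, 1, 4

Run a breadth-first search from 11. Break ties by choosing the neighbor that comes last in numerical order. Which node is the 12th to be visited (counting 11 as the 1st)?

Visit 11; enqueue 14, 12, 8, 7, 1, 0 → queue [14, 12, 8, 7, 1, 0]
Visit 14; enqueue 9, 5, 4, 2 → queue [12, 8, 7, 1, 0, 9, 5, 4, 2]
Visit 12; enqueue 6, 3 → queue [8, 7, 1, 0, 9, 5, 4, 2, 6, 3]
Visit 8 → queue [7, 1, 0, 9, 5, 4, 2, 6, 3]
Visit 7 → queue [1, 0, 9, 5, 4, 2, 6, 3]
Visit 1 → queue [0, 9, 5, 4, 2, 6, 3]
Visit 0; enqueue 13, 10 → queue [9, 5, 4, 2, 6, 3, 13, 10]
Visit 9 → queue [5, 4, 2, 6, 3, 13, 10]
Visit 5 → queue [4, 2, 6, 3, 13, 10]
Visit 4 → queue [2, 6, 3, 13, 10]
Visit 2 → queue [6, 3, 13, 10]
Visit 6 → queue [3, 13, 10]
Visit 3 → queue [13, 10]
Visit 13 → queue [10]
Visit 10 → queue []

Visit order: 11, 14, 12, 8, 7, 1, 0, 9, 5, 4, 2, 6, 3, 13, 10

6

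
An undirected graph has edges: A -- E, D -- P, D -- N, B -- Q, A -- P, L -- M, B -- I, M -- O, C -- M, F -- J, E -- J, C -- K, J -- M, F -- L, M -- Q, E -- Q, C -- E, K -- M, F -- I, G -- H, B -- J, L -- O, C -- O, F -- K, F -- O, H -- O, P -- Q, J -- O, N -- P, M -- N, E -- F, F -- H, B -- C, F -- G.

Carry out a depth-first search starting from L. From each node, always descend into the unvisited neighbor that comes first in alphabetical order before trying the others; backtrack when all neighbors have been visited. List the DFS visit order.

L F E A P D N M C B I J O H G Q K

Visit L
L → F
F → E
E → A
A → P
P → D
D → N
N → M
M → C
C → B
B → I
B → J
J → O
O → H
H → G
B → Q
C → K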